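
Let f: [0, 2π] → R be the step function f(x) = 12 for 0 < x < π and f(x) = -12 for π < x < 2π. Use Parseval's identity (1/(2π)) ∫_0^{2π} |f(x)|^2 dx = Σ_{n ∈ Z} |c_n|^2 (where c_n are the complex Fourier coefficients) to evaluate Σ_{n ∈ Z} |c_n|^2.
Σ |c_n|^2 = 144

Parseval equates the L^2 energy of f (normalised by 1/(2π)) with the ℓ^2 sum of its Fourier coefficients: (1/(2π)) ∫_0^{2π} |f|^2 = Σ |c_n|^2.
Compute the left side: (1/(2π)) [∫_0^π 12^2 dx + ∫_π^{2π} (-12)^2 dx] = (1/(2π)) · (144π + 144π) = (144 + 144)/2 = 144.
So Σ_{n ∈ Z} |c_n|^2 = 144.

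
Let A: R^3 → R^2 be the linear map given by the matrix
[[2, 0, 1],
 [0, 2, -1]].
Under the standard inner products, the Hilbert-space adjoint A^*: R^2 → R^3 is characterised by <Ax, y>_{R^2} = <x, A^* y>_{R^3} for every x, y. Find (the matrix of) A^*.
A^* = A^T =
[[2, 0],
 [0, 2],
 [1, -1]]

For real matrices with standard dot products, the defining identity <Ax, y> = <x, A^* y> gives (Ax)^T y = x^T (A^*) y, i.e. x^T A^T y = x^T (A^*) y. Since this holds for all x, y, we must have A^* = A^T. Therefore
A^* =
[[2, 0],
 [0, 2],
 [1, -1]].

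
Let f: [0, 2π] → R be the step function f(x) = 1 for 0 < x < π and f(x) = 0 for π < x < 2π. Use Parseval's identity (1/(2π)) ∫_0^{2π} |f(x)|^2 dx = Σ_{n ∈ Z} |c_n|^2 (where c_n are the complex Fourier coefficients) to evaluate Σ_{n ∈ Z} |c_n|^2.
Σ |c_n|^2 = 1/2

Parseval equates the L^2 energy of f (normalised by 1/(2π)) with the ℓ^2 sum of its Fourier coefficients: (1/(2π)) ∫_0^{2π} |f|^2 = Σ |c_n|^2.
Compute the left side: (1/(2π)) [∫_0^π 1^2 dx + ∫_π^{2π} 0^2 dx] = (1/(2π)) · (1π + 0π) = (1 + 0)/2 = 1/2.
So Σ_{n ∈ Z} |c_n|^2 = 1/2.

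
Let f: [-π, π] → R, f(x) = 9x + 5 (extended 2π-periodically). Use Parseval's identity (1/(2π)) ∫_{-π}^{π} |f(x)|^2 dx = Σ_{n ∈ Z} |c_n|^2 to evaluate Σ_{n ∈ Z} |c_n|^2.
Σ |c_n|^2 = 27π^2 + 25

Expand and integrate term by term over [-π, π]:
  ∫ (9x)^2 dx = 81·(2π^3/3); ∫ 2·9·(5)·x dx = 0 (odd integrand); ∫ 5^2 dx = 25·2π.
So (1/(2π)) ∫_{-π}^{π} (9x + 5)^2 dx = 81π^2/3 + 25 = 27π^2 + 25.
Parseval ⇒ Σ |c_n|^2 = 27π^2 + 25.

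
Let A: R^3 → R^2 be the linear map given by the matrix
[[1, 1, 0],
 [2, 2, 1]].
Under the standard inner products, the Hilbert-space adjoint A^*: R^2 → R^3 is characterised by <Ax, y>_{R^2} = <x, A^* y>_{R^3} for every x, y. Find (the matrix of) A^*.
A^* = A^T =
[[1, 2],
 [1, 2],
 [0, 1]]

For real matrices with standard dot products, the defining identity <Ax, y> = <x, A^* y> gives (Ax)^T y = x^T (A^*) y, i.e. x^T A^T y = x^T (A^*) y. Since this holds for all x, y, we must have A^* = A^T. Therefore
A^* =
[[1, 2],
 [1, 2],
 [0, 1]].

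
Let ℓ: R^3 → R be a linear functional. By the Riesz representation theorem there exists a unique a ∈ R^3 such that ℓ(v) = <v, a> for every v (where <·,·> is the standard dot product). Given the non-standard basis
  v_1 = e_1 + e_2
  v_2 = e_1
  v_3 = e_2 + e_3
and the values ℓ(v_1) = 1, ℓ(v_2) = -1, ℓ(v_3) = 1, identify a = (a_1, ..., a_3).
a = (-1, 2, -1)

Write a = (a_1, ..., a_3) in the standard basis. For each basis vector v_i, ℓ(v_i) = <v_i, a> is a linear equation in the a_j's. Collect the n equations into a matrix system V a = ℓ, where row i of V is v_i (expressed in the standard basis). Since V is invertible (lower-triangular with 1s on the diagonal, up to permutation), solve by back-substitution:
  V =
[[1, 1, 0],
 [1, 0, 0],
 [0, 1, 1]]
  V a = (1, -1, 1)
Solving gives a = (-1, 2, -1).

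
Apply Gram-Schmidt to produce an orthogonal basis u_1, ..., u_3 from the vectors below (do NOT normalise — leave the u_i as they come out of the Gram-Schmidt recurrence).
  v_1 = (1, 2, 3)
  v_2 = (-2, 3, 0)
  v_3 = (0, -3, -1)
Orthogonal basis:
  u_1 = (1, 2, 3)
  u_2 = (-16/7, 17/7, -6/7)
  u_3 = (-99/166, -33/83, 77/166)

Apply the Gram-Schmidt recurrence
  u_1 = v_1
  u_i = v_i − Σ_{j<i} ((v_i · u_j) / (u_j · u_j)) · u_j.

Step by step this gives:
  u_1 = (1, 2, 3)
  u_2 = (-16/7, 17/7, -6/7)
  u_3 = (-99/166, -33/83, 77/166)

Orthogonality check:
  u_2 · u_1 = 0 (should be 0)
  u_3 · u_1 = 0 (should be 0)
  u_3 · u_2 = 0 (should be 0)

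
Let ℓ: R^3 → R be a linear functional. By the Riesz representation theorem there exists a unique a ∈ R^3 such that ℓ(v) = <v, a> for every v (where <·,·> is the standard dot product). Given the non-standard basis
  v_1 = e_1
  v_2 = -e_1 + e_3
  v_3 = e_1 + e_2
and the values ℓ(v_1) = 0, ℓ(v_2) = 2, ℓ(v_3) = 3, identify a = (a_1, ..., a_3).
a = (0, 3, 2)

Write a = (a_1, ..., a_3) in the standard basis. For each basis vector v_i, ℓ(v_i) = <v_i, a> is a linear equation in the a_j's. Collect the n equations into a matrix system V a = ℓ, where row i of V is v_i (expressed in the standard basis). Since V is invertible (lower-triangular with 1s on the diagonal, up to permutation), solve by back-substitution:
  V =
[[1, 0, 0],
 [-1, 0, 1],
 [1, 1, 0]]
  V a = (0, 2, 3)
Solving gives a = (0, 3, 2).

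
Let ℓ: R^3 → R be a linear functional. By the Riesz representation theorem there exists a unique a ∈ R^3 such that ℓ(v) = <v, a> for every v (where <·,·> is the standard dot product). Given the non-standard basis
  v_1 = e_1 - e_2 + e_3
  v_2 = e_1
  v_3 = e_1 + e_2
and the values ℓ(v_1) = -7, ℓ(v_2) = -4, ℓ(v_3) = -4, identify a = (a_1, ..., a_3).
a = (-4, 0, -3)

Write a = (a_1, ..., a_3) in the standard basis. For each basis vector v_i, ℓ(v_i) = <v_i, a> is a linear equation in the a_j's. Collect the n equations into a matrix system V a = ℓ, where row i of V is v_i (expressed in the standard basis). Since V is invertible (lower-triangular with 1s on the diagonal, up to permutation), solve by back-substitution:
  V =
[[1, -1, 1],
 [1, 0, 0],
 [1, 1, 0]]
  V a = (-7, -4, -4)
Solving gives a = (-4, 0, -3).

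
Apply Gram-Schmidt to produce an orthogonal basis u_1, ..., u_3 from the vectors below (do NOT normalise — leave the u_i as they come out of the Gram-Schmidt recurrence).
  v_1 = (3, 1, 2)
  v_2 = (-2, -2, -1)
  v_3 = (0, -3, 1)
Orthogonal basis:
  u_1 = (3, 1, 2)
  u_2 = (1/7, -9/7, 3/7)
  u_3 = (-3/26, 1/26, 2/13)

Apply the Gram-Schmidt recurrence
  u_1 = v_1
  u_i = v_i − Σ_{j<i} ((v_i · u_j) / (u_j · u_j)) · u_j.

Step by step this gives:
  u_1 = (3, 1, 2)
  u_2 = (1/7, -9/7, 3/7)
  u_3 = (-3/26, 1/26, 2/13)

Orthogonality check:
  u_2 · u_1 = 0 (should be 0)
  u_3 · u_1 = 0 (should be 0)
  u_3 · u_2 = 0 (should be 0)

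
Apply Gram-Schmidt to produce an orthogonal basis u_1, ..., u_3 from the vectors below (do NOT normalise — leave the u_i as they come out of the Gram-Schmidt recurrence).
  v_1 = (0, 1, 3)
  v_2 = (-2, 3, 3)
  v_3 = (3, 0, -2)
Orthogonal basis:
  u_1 = (0, 1, 3)
  u_2 = (-2, 9/5, -3/5)
  u_3 = (33/19, 33/19, -11/19)

Apply the Gram-Schmidt recurrence
  u_1 = v_1
  u_i = v_i − Σ_{j<i} ((v_i · u_j) / (u_j · u_j)) · u_j.

Step by step this gives:
  u_1 = (0, 1, 3)
  u_2 = (-2, 9/5, -3/5)
  u_3 = (33/19, 33/19, -11/19)

Orthogonality check:
  u_2 · u_1 = 0 (should be 0)
  u_3 · u_1 = 0 (should be 0)
  u_3 · u_2 = 0 (should be 0)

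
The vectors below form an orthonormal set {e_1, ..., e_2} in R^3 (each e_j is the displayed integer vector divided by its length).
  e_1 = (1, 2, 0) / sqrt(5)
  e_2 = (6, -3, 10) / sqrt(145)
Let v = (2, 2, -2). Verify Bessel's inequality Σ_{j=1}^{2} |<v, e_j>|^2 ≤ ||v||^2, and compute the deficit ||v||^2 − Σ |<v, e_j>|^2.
Σ |<v, e_j>|^2 = 248/29; ||v||^2 = 12; deficit = 100/29

Write each e_j = u_j / sqrt(<u_j, u_j>) where u_j is the displayed integer vector. Then <v, e_j> = <v, u_j> / sqrt(<u_j, u_j>), so |<v, e_j>|^2 = <v, u_j>^2 / <u_j, u_j>.
Coefficients: <v, e_1> = 6/sqrt(5), <v, e_2> = -14/sqrt(145).
Square and sum: Σ |<v, e_j>|^2 = 248/29.
Compute ||v||^2 = v·v = 12.
Deficit = 12 − 248/29 = 100/29 ≥ 0, confirming Bessel's inequality. (The deficit equals ||v − Σ <v,e_j> e_j||^2, the squared distance from v to span{e_j}.)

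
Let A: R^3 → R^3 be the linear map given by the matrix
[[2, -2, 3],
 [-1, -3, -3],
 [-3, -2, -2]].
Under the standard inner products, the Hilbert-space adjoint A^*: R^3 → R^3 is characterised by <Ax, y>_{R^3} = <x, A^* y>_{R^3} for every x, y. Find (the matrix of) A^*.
A^* = A^T =
[[2, -1, -3],
 [-2, -3, -2],
 [3, -3, -2]]

For real matrices with standard dot products, the defining identity <Ax, y> = <x, A^* y> gives (Ax)^T y = x^T (A^*) y, i.e. x^T A^T y = x^T (A^*) y. Since this holds for all x, y, we must have A^* = A^T. Therefore
A^* =
[[2, -1, -3],
 [-2, -3, -2],
 [3, -3, -2]].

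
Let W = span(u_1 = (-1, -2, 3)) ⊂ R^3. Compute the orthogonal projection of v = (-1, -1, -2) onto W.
proj_W(v) = (3/14, 3/7, -9/14)

Set up U = [u_1 | ... | u_1] ∈ R^(3×1). The projector onto W = col(U) is P = U (U^T U)^(-1) U^T.
Compute U^T U =
  [14],
and U^T v = (-3).
Solve U^T U · c = U^T v for the coefficients: c = (-3/14). The projection is proj_W(v) = U c.
Check: (v - proj_W(v)) · u_1 = 0  (should be 0).
Result: proj_W(v) = (3/14, 3/7, -9/14).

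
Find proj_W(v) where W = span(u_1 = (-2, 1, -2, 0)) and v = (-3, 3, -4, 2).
proj_W(v) = (-34/9, 17/9, -34/9, 0)

Set up U = [u_1 | ... | u_1] ∈ R^(4×1). The projector onto W = col(U) is P = U (U^T U)^(-1) U^T.
Compute U^T U =
  [9],
and U^T v = (17).
Solve U^T U · c = U^T v for the coefficients: c = (17/9). The projection is proj_W(v) = U c.
Check: (v - proj_W(v)) · u_1 = 0  (should be 0).
Result: proj_W(v) = (-34/9, 17/9, -34/9, 0).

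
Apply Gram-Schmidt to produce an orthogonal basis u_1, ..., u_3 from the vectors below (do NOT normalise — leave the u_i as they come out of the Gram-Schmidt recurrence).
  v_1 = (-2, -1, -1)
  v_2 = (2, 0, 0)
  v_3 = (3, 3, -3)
Orthogonal basis:
  u_1 = (-2, -1, -1)
  u_2 = (2/3, -2/3, -2/3)
  u_3 = (0, 3, -3)

Apply the Gram-Schmidt recurrence
  u_1 = v_1
  u_i = v_i − Σ_{j<i} ((v_i · u_j) / (u_j · u_j)) · u_j.

Step by step this gives:
  u_1 = (-2, -1, -1)
  u_2 = (2/3, -2/3, -2/3)
  u_3 = (0, 3, -3)

Orthogonality check:
  u_2 · u_1 = 0 (should be 0)
  u_3 · u_1 = 0 (should be 0)
  u_3 · u_2 = 0 (should be 0)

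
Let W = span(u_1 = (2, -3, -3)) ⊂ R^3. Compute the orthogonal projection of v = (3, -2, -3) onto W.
proj_W(v) = (21/11, -63/22, -63/22)

Set up U = [u_1 | ... | u_1] ∈ R^(3×1). The projector onto W = col(U) is P = U (U^T U)^(-1) U^T.
Compute U^T U =
  [22],
and U^T v = (21).
Solve U^T U · c = U^T v for the coefficients: c = (21/22). The projection is proj_W(v) = U c.
Check: (v - proj_W(v)) · u_1 = 0  (should be 0).
Result: proj_W(v) = (21/11, -63/22, -63/22).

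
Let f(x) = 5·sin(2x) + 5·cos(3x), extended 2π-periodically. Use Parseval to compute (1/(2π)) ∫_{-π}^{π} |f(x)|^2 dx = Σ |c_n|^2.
Σ |c_n|^2 = 25

Expand |f|^2 and use orthogonality of {sin(nx), cos(mx)} on [-π, π]:
  ∫_{-π}^{π} sin(nx)^2 dx = π, ∫ cos(mx)^2 dx = π, and cross terms integrate to 0.
So ∫_{-π}^{π} f(x)^2 dx = 5^2 · π + 5^2 · π = (25 + 25)π.
Divide by 2π: (25 + 25)/2 = 25.
By Parseval, this equals Σ |c_n|^2.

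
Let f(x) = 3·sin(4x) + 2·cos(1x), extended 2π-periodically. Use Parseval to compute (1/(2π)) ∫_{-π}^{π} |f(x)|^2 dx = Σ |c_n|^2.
Σ |c_n|^2 = 13/2

Expand |f|^2 and use orthogonality of {sin(nx), cos(mx)} on [-π, π]:
  ∫_{-π}^{π} sin(nx)^2 dx = π, ∫ cos(mx)^2 dx = π, and cross terms integrate to 0.
So ∫_{-π}^{π} f(x)^2 dx = 3^2 · π + 2^2 · π = (9 + 4)π.
Divide by 2π: (9 + 4)/2 = 13/2.
By Parseval, this equals Σ |c_n|^2.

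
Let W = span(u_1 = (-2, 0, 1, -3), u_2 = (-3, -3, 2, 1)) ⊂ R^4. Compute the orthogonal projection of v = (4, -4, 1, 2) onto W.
proj_W(v) = (25/27, -11/9, -7/27, 98/27)

Set up U = [u_1 | ... | u_2] ∈ R^(4×2). The projector onto W = col(U) is P = U (U^T U)^(-1) U^T.
Compute U^T U =
  [14, 5]
  [5, 23],
and U^T v = (-13, 4).
Solve U^T U · c = U^T v for the coefficients: c = (-29/27, 11/27). The projection is proj_W(v) = U c.
Check: (v - proj_W(v)) · u_1 = 0  (should be 0).
Check: (v - proj_W(v)) · u_2 = 0  (should be 0).
Result: proj_W(v) = (25/27, -11/9, -7/27, 98/27).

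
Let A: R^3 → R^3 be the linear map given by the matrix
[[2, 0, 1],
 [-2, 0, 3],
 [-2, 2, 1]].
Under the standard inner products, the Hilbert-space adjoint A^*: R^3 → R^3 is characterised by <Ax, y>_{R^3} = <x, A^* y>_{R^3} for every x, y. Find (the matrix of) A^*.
A^* = A^T =
[[2, -2, -2],
 [0, 0, 2],
 [1, 3, 1]]

For real matrices with standard dot products, the defining identity <Ax, y> = <x, A^* y> gives (Ax)^T y = x^T (A^*) y, i.e. x^T A^T y = x^T (A^*) y. Since this holds for all x, y, we must have A^* = A^T. Therefore
A^* =
[[2, -2, -2],
 [0, 0, 2],
 [1, 3, 1]].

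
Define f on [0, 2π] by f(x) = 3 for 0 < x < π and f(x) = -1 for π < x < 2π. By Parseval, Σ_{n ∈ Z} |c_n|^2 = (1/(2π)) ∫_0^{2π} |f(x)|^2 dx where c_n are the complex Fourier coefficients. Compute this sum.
Σ |c_n|^2 = 5

Parseval equates the L^2 energy of f (normalised by 1/(2π)) with the ℓ^2 sum of its Fourier coefficients: (1/(2π)) ∫_0^{2π} |f|^2 = Σ |c_n|^2.
Compute the left side: (1/(2π)) [∫_0^π 3^2 dx + ∫_π^{2π} (-1)^2 dx] = (1/(2π)) · (9π + 1π) = (9 + 1)/2 = 5.
So Σ_{n ∈ Z} |c_n|^2 = 5.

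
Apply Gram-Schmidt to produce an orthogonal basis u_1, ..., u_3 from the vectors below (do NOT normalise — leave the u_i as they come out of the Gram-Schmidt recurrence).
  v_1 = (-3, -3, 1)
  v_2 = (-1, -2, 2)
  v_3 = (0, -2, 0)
Orthogonal basis:
  u_1 = (-3, -3, 1)
  u_2 = (14/19, -5/19, 27/19)
  u_3 = (4/5, -1, -3/5)

Apply the Gram-Schmidt recurrence
  u_1 = v_1
  u_i = v_i − Σ_{j<i} ((v_i · u_j) / (u_j · u_j)) · u_j.

Step by step this gives:
  u_1 = (-3, -3, 1)
  u_2 = (14/19, -5/19, 27/19)
  u_3 = (4/5, -1, -3/5)

Orthogonality check:
  u_2 · u_1 = 0 (should be 0)
  u_3 · u_1 = 0 (should be 0)
  u_3 · u_2 = 0 (should be 0)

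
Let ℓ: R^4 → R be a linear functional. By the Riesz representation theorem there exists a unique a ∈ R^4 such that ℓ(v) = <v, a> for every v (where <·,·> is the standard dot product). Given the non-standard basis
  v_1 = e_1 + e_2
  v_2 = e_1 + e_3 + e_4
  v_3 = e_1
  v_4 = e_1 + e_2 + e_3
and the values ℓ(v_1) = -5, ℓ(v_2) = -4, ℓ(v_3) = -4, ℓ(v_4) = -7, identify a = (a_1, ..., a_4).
a = (-4, -1, -2, 2)

Write a = (a_1, ..., a_4) in the standard basis. For each basis vector v_i, ℓ(v_i) = <v_i, a> is a linear equation in the a_j's. Collect the n equations into a matrix system V a = ℓ, where row i of V is v_i (expressed in the standard basis). Since V is invertible (lower-triangular with 1s on the diagonal, up to permutation), solve by back-substitution:
  V =
[[1, 1, 0, 0],
 [1, 0, 1, 1],
 [1, 0, 0, 0],
 [1, 1, 1, 0]]
  V a = (-5, -4, -4, -7)
Solving gives a = (-4, -1, -2, 2).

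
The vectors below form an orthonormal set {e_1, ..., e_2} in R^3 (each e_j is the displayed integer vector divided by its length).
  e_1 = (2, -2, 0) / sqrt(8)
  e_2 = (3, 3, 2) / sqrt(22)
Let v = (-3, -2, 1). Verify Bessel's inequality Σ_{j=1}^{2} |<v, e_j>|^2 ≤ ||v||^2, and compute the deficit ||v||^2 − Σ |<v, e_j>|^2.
Σ |<v, e_j>|^2 = 90/11; ||v||^2 = 14; deficit = 64/11

Write each e_j = u_j / sqrt(<u_j, u_j>) where u_j is the displayed integer vector. Then <v, e_j> = <v, u_j> / sqrt(<u_j, u_j>), so |<v, e_j>|^2 = <v, u_j>^2 / <u_j, u_j>.
Coefficients: <v, e_1> = -2/sqrt(8), <v, e_2> = -13/sqrt(22).
Square and sum: Σ |<v, e_j>|^2 = 90/11.
Compute ||v||^2 = v·v = 14.
Deficit = 14 − 90/11 = 64/11 ≥ 0, confirming Bessel's inequality. (The deficit equals ||v − Σ <v,e_j> e_j||^2, the squared distance from v to span{e_j}.)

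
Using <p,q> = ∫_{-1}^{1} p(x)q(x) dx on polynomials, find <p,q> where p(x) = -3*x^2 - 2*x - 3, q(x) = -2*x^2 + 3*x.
<p,q> = 12/5

Expand the product: p(x)·q(x) = 6*x^4 - 5*x^3 - 9*x.
∫_{-1}^{1} of each monomial x^k gives [2/(k+1) if k even, 0 if k odd]. Integrating term-by-term (or equivalently evaluating the antiderivative F(x) = 6*x^5/5 - 5*x^4/4 - 9*x^2/2 at the endpoints):
  F(1) − F(−1) = -91/20 − (-139/20) = 12/5.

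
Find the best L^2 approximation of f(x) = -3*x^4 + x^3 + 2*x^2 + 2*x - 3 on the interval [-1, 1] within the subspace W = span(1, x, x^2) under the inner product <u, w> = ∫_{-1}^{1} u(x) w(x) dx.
g(x) = -4*x^2/7 + 13*x/5 - 96/35

The best approximation g ∈ W is the orthogonal projection of f onto W. Writing g = a_0 + a_1 x + a_2 x^2, the coefficients solve the normal equations G · a = b where
  G_{ij} = <φ_i, φ_j> and b_i = <f, φ_i>, with φ_0 = 1, φ_1 = x, φ_2 = x^2.
G =
  [2, 0, 2/3]
  [0, 2/3, 0]
  [2/3, 0, 2/5],
b = (-88/15, 26/15, -72/35).
Solving gives a_0 = -96/35, a_1 = 13/5, a_2 = -4/7, so
  g(x) = -4*x^2/7 + 13*x/5 - 96/35.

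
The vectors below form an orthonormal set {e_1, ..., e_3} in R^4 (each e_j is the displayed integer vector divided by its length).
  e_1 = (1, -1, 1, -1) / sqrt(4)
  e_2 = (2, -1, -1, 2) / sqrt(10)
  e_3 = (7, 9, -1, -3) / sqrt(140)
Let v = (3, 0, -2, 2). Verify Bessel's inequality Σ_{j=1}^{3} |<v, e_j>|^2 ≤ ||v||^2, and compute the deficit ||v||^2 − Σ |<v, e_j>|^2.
Σ |<v, e_j>|^2 = 117/7; ||v||^2 = 17; deficit = 2/7

Write each e_j = u_j / sqrt(<u_j, u_j>) where u_j is the displayed integer vector. Then <v, e_j> = <v, u_j> / sqrt(<u_j, u_j>), so |<v, e_j>|^2 = <v, u_j>^2 / <u_j, u_j>.
Coefficients: <v, e_1> = -1/sqrt(4), <v, e_2> = 12/sqrt(10), <v, e_3> = 17/sqrt(140).
Square and sum: Σ |<v, e_j>|^2 = 117/7.
Compute ||v||^2 = v·v = 17.
Deficit = 17 − 117/7 = 2/7 ≥ 0, confirming Bessel's inequality. (The deficit equals ||v − Σ <v,e_j> e_j||^2, the squared distance from v to span{e_j}.)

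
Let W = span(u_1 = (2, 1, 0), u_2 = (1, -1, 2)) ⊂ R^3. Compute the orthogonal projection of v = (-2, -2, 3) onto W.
proj_W(v) = (-48/29, -78/29, 72/29)

Set up U = [u_1 | ... | u_2] ∈ R^(3×2). The projector onto W = col(U) is P = U (U^T U)^(-1) U^T.
Compute U^T U =
  [5, 1]
  [1, 6],
and U^T v = (-6, 6).
Solve U^T U · c = U^T v for the coefficients: c = (-42/29, 36/29). The projection is proj_W(v) = U c.
Check: (v - proj_W(v)) · u_1 = 0  (should be 0).
Check: (v - proj_W(v)) · u_2 = 0  (should be 0).
Result: proj_W(v) = (-48/29, -78/29, 72/29).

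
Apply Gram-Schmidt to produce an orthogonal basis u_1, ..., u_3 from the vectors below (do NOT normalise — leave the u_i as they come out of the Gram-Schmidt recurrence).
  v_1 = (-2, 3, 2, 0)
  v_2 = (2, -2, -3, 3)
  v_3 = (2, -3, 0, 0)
Orthogonal basis:
  u_1 = (-2, 3, 2, 0)
  u_2 = (2/17, 14/17, -19/17, 3)
  u_3 = (46/93, -50/93, 121/93, 19/31)

Apply the Gram-Schmidt recurrence
  u_1 = v_1
  u_i = v_i − Σ_{j<i} ((v_i · u_j) / (u_j · u_j)) · u_j.

Step by step this gives:
  u_1 = (-2, 3, 2, 0)
  u_2 = (2/17, 14/17, -19/17, 3)
  u_3 = (46/93, -50/93, 121/93, 19/31)

Orthogonality check:
  u_2 · u_1 = 0 (should be 0)
  u_3 · u_1 = 0 (should be 0)
  u_3 · u_2 = 0 (should be 0)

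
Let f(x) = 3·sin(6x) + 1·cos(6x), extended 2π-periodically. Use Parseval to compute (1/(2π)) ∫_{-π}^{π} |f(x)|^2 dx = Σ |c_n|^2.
Σ |c_n|^2 = 5

Expand |f|^2 and use orthogonality of {sin(nx), cos(mx)} on [-π, π]:
  ∫_{-π}^{π} sin(nx)^2 dx = π, ∫ cos(mx)^2 dx = π, and cross terms integrate to 0.
So ∫_{-π}^{π} f(x)^2 dx = 3^2 · π + 1^2 · π = (9 + 1)π.
Divide by 2π: (9 + 1)/2 = 5.
By Parseval, this equals Σ |c_n|^2.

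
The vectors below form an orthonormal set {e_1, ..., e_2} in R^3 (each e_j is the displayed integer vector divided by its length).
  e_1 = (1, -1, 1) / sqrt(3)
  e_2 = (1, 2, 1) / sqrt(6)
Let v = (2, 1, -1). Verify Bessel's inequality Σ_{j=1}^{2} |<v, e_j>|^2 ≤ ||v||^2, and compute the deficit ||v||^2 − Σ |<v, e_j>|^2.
Σ |<v, e_j>|^2 = 3/2; ||v||^2 = 6; deficit = 9/2

Write each e_j = u_j / sqrt(<u_j, u_j>) where u_j is the displayed integer vector. Then <v, e_j> = <v, u_j> / sqrt(<u_j, u_j>), so |<v, e_j>|^2 = <v, u_j>^2 / <u_j, u_j>.
Coefficients: <v, e_1> = 0/sqrt(3), <v, e_2> = 3/sqrt(6).
Square and sum: Σ |<v, e_j>|^2 = 3/2.
Compute ||v||^2 = v·v = 6.
Deficit = 6 − 3/2 = 9/2 ≥ 0, confirming Bessel's inequality. (The deficit equals ||v − Σ <v,e_j> e_j||^2, the squared distance from v to span{e_j}.)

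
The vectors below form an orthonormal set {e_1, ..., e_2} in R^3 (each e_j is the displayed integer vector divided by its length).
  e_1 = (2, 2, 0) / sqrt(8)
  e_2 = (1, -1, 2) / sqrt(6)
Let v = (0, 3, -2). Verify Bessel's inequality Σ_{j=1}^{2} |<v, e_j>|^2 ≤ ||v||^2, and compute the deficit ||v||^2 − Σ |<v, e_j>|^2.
Σ |<v, e_j>|^2 = 38/3; ||v||^2 = 13; deficit = 1/3

Write each e_j = u_j / sqrt(<u_j, u_j>) where u_j is the displayed integer vector. Then <v, e_j> = <v, u_j> / sqrt(<u_j, u_j>), so |<v, e_j>|^2 = <v, u_j>^2 / <u_j, u_j>.
Coefficients: <v, e_1> = 6/sqrt(8), <v, e_2> = -7/sqrt(6).
Square and sum: Σ |<v, e_j>|^2 = 38/3.
Compute ||v||^2 = v·v = 13.
Deficit = 13 − 38/3 = 1/3 ≥ 0, confirming Bessel's inequality. (The deficit equals ||v − Σ <v,e_j> e_j||^2, the squared distance from v to span{e_j}.)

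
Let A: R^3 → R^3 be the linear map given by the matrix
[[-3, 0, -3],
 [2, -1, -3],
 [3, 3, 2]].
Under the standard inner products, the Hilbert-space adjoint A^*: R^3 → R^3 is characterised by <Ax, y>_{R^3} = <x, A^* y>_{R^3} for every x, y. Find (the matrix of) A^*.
A^* = A^T =
[[-3, 2, 3],
 [0, -1, 3],
 [-3, -3, 2]]

For real matrices with standard dot products, the defining identity <Ax, y> = <x, A^* y> gives (Ax)^T y = x^T (A^*) y, i.e. x^T A^T y = x^T (A^*) y. Since this holds for all x, y, we must have A^* = A^T. Therefore
A^* =
[[-3, 2, 3],
 [0, -1, 3],
 [-3, -3, 2]].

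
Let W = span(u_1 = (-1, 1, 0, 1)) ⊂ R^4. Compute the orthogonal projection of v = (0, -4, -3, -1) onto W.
proj_W(v) = (5/3, -5/3, 0, -5/3)

Set up U = [u_1 | ... | u_1] ∈ R^(4×1). The projector onto W = col(U) is P = U (U^T U)^(-1) U^T.
Compute U^T U =
  [3],
and U^T v = (-5).
Solve U^T U · c = U^T v for the coefficients: c = (-5/3). The projection is proj_W(v) = U c.
Check: (v - proj_W(v)) · u_1 = 0  (should be 0).
Result: proj_W(v) = (5/3, -5/3, 0, -5/3).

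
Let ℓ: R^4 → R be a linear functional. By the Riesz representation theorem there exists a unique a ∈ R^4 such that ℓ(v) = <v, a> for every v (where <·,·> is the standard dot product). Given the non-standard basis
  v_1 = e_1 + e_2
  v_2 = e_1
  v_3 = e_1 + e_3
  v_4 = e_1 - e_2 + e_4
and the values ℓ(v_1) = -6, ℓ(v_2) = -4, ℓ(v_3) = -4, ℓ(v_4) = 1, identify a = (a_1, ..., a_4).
a = (-4, -2, 0, 3)

Write a = (a_1, ..., a_4) in the standard basis. For each basis vector v_i, ℓ(v_i) = <v_i, a> is a linear equation in the a_j's. Collect the n equations into a matrix system V a = ℓ, where row i of V is v_i (expressed in the standard basis). Since V is invertible (lower-triangular with 1s on the diagonal, up to permutation), solve by back-substitution:
  V =
[[1, 1, 0, 0],
 [1, 0, 0, 0],
 [1, 0, 1, 0],
 [1, -1, 0, 1]]
  V a = (-6, -4, -4, 1)
Solving gives a = (-4, -2, 0, 3).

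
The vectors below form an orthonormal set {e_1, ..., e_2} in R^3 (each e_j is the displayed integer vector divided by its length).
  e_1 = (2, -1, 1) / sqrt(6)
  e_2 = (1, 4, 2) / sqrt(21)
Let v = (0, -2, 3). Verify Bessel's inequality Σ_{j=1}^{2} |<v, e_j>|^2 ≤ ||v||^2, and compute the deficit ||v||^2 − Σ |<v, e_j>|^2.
Σ |<v, e_j>|^2 = 61/14; ||v||^2 = 13; deficit = 121/14

Write each e_j = u_j / sqrt(<u_j, u_j>) where u_j is the displayed integer vector. Then <v, e_j> = <v, u_j> / sqrt(<u_j, u_j>), so |<v, e_j>|^2 = <v, u_j>^2 / <u_j, u_j>.
Coefficients: <v, e_1> = 5/sqrt(6), <v, e_2> = -2/sqrt(21).
Square and sum: Σ |<v, e_j>|^2 = 61/14.
Compute ||v||^2 = v·v = 13.
Deficit = 13 − 61/14 = 121/14 ≥ 0, confirming Bessel's inequality. (The deficit equals ||v − Σ <v,e_j> e_j||^2, the squared distance from v to span{e_j}.)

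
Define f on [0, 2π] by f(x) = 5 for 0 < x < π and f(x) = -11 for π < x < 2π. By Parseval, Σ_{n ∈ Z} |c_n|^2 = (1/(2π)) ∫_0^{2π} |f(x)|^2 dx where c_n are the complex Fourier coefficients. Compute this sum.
Σ |c_n|^2 = 73

Parseval equates the L^2 energy of f (normalised by 1/(2π)) with the ℓ^2 sum of its Fourier coefficients: (1/(2π)) ∫_0^{2π} |f|^2 = Σ |c_n|^2.
Compute the left side: (1/(2π)) [∫_0^π 5^2 dx + ∫_π^{2π} (-11)^2 dx] = (1/(2π)) · (25π + 121π) = (25 + 121)/2 = 73.
So Σ_{n ∈ Z} |c_n|^2 = 73.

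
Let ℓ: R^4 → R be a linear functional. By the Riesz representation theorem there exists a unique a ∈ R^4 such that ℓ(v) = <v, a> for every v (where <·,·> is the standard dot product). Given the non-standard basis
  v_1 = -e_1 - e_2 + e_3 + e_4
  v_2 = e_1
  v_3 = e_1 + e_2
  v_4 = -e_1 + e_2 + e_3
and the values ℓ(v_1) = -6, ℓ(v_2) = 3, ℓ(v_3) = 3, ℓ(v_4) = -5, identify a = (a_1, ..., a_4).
a = (3, 0, -2, -1)

Write a = (a_1, ..., a_4) in the standard basis. For each basis vector v_i, ℓ(v_i) = <v_i, a> is a linear equation in the a_j's. Collect the n equations into a matrix system V a = ℓ, where row i of V is v_i (expressed in the standard basis). Since V is invertible (lower-triangular with 1s on the diagonal, up to permutation), solve by back-substitution:
  V =
[[-1, -1, 1, 1],
 [1, 0, 0, 0],
 [1, 1, 0, 0],
 [-1, 1, 1, 0]]
  V a = (-6, 3, 3, -5)
Solving gives a = (3, 0, -2, -1).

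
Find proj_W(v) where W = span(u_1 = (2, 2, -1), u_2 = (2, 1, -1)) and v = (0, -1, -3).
proj_W(v) = (6/5, -1, -3/5)

Set up U = [u_1 | ... | u_2] ∈ R^(3×2). The projector onto W = col(U) is P = U (U^T U)^(-1) U^T.
Compute U^T U =
  [9, 7]
  [7, 6],
and U^T v = (1, 2).
Solve U^T U · c = U^T v for the coefficients: c = (-8/5, 11/5). The projection is proj_W(v) = U c.
Check: (v - proj_W(v)) · u_1 = 0  (should be 0).
Check: (v - proj_W(v)) · u_2 = 0  (should be 0).
Result: proj_W(v) = (6/5, -1, -3/5).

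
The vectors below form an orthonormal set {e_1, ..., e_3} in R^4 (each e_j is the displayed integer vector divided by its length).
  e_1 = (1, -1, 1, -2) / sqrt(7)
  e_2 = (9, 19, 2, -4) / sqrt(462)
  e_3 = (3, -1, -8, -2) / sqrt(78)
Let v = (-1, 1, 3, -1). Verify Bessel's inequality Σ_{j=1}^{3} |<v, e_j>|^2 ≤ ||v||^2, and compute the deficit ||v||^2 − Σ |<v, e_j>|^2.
Σ |<v, e_j>|^2 = 119/11; ||v||^2 = 12; deficit = 13/11

Write each e_j = u_j / sqrt(<u_j, u_j>) where u_j is the displayed integer vector. Then <v, e_j> = <v, u_j> / sqrt(<u_j, u_j>), so |<v, e_j>|^2 = <v, u_j>^2 / <u_j, u_j>.
Coefficients: <v, e_1> = 3/sqrt(7), <v, e_2> = 20/sqrt(462), <v, e_3> = -26/sqrt(78).
Square and sum: Σ |<v, e_j>|^2 = 119/11.
Compute ||v||^2 = v·v = 12.
Deficit = 12 − 119/11 = 13/11 ≥ 0, confirming Bessel's inequality. (The deficit equals ||v − Σ <v,e_j> e_j||^2, the squared distance from v to span{e_j}.)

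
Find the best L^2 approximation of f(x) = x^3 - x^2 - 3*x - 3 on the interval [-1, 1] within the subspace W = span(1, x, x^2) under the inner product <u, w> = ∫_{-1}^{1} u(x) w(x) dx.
g(x) = -x^2 - 12*x/5 - 3

The best approximation g ∈ W is the orthogonal projection of f onto W. Writing g = a_0 + a_1 x + a_2 x^2, the coefficients solve the normal equations G · a = b where
  G_{ij} = <φ_i, φ_j> and b_i = <f, φ_i>, with φ_0 = 1, φ_1 = x, φ_2 = x^2.
G =
  [2, 0, 2/3]
  [0, 2/3, 0]
  [2/3, 0, 2/5],
b = (-20/3, -8/5, -12/5).
Solving gives a_0 = -3, a_1 = -12/5, a_2 = -1, so
  g(x) = -x^2 - 12*x/5 - 3.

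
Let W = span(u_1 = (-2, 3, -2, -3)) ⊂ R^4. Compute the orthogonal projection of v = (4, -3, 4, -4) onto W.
proj_W(v) = (1, -3/2, 1, 3/2)

Set up U = [u_1 | ... | u_1] ∈ R^(4×1). The projector onto W = col(U) is P = U (U^T U)^(-1) U^T.
Compute U^T U =
  [26],
and U^T v = (-13).
Solve U^T U · c = U^T v for the coefficients: c = (-1/2). The projection is proj_W(v) = U c.
Check: (v - proj_W(v)) · u_1 = 0  (should be 0).
Result: proj_W(v) = (1, -3/2, 1, 3/2).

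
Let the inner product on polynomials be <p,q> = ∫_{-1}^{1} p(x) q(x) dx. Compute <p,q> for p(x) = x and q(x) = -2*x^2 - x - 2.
<p,q> = -2/3

Expand the product: p(x)·q(x) = -2*x^3 - x^2 - 2*x.
∫_{-1}^{1} of each monomial x^k gives [2/(k+1) if k even, 0 if k odd]. Integrating term-by-term (or equivalently evaluating the antiderivative F(x) = -x^4/2 - x^3/3 - x^2 at the endpoints):
  F(1) − F(−1) = -11/6 − (-7/6) = -2/3.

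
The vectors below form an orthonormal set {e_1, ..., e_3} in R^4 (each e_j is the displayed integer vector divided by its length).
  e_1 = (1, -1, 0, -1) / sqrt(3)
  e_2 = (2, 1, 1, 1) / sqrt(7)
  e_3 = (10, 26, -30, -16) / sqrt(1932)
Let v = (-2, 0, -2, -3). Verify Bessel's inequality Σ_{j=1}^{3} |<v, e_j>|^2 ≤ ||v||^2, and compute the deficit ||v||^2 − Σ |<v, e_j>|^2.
Σ |<v, e_j>|^2 = 366/23; ||v||^2 = 17; deficit = 25/23

Write each e_j = u_j / sqrt(<u_j, u_j>) where u_j is the displayed integer vector. Then <v, e_j> = <v, u_j> / sqrt(<u_j, u_j>), so |<v, e_j>|^2 = <v, u_j>^2 / <u_j, u_j>.
Coefficients: <v, e_1> = 1/sqrt(3), <v, e_2> = -9/sqrt(7), <v, e_3> = 88/sqrt(1932).
Square and sum: Σ |<v, e_j>|^2 = 366/23.
Compute ||v||^2 = v·v = 17.
Deficit = 17 − 366/23 = 25/23 ≥ 0, confirming Bessel's inequality. (The deficit equals ||v − Σ <v,e_j> e_j||^2, the squared distance from v to span{e_j}.)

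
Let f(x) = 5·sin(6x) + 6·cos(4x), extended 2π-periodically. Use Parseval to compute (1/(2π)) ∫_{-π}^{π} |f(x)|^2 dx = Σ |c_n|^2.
Σ |c_n|^2 = 61/2

Expand |f|^2 and use orthogonality of {sin(nx), cos(mx)} on [-π, π]:
  ∫_{-π}^{π} sin(nx)^2 dx = π, ∫ cos(mx)^2 dx = π, and cross terms integrate to 0.
So ∫_{-π}^{π} f(x)^2 dx = 5^2 · π + 6^2 · π = (25 + 36)π.
Divide by 2π: (25 + 36)/2 = 61/2.
By Parseval, this equals Σ |c_n|^2.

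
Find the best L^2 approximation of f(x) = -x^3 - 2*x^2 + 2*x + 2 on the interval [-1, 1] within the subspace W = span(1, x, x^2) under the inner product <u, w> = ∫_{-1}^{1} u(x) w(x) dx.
g(x) = -2*x^2 + 7*x/5 + 2

The best approximation g ∈ W is the orthogonal projection of f onto W. Writing g = a_0 + a_1 x + a_2 x^2, the coefficients solve the normal equations G · a = b where
  G_{ij} = <φ_i, φ_j> and b_i = <f, φ_i>, with φ_0 = 1, φ_1 = x, φ_2 = x^2.
G =
  [2, 0, 2/3]
  [0, 2/3, 0]
  [2/3, 0, 2/5],
b = (8/3, 14/15, 8/15).
Solving gives a_0 = 2, a_1 = 7/5, a_2 = -2, so
  g(x) = -2*x^2 + 7*x/5 + 2.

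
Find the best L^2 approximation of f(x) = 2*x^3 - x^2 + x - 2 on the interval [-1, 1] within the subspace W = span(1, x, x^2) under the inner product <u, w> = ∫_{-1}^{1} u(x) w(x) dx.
g(x) = -x^2 + 11*x/5 - 2

The best approximation g ∈ W is the orthogonal projection of f onto W. Writing g = a_0 + a_1 x + a_2 x^2, the coefficients solve the normal equations G · a = b where
  G_{ij} = <φ_i, φ_j> and b_i = <f, φ_i>, with φ_0 = 1, φ_1 = x, φ_2 = x^2.
G =
  [2, 0, 2/3]
  [0, 2/3, 0]
  [2/3, 0, 2/5],
b = (-14/3, 22/15, -26/15).
Solving gives a_0 = -2, a_1 = 11/5, a_2 = -1, so
  g(x) = -x^2 + 11*x/5 - 2.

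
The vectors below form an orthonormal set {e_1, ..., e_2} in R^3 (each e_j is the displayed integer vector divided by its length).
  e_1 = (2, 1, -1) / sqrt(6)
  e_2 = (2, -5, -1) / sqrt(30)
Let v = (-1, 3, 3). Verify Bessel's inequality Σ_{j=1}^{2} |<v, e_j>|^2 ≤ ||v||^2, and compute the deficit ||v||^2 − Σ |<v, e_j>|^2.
Σ |<v, e_j>|^2 = 14; ||v||^2 = 19; deficit = 5

Write each e_j = u_j / sqrt(<u_j, u_j>) where u_j is the displayed integer vector. Then <v, e_j> = <v, u_j> / sqrt(<u_j, u_j>), so |<v, e_j>|^2 = <v, u_j>^2 / <u_j, u_j>.
Coefficients: <v, e_1> = -2/sqrt(6), <v, e_2> = -20/sqrt(30).
Square and sum: Σ |<v, e_j>|^2 = 14.
Compute ||v||^2 = v·v = 19.
Deficit = 19 − 14 = 5 ≥ 0, confirming Bessel's inequality. (The deficit equals ||v − Σ <v,e_j> e_j||^2, the squared distance from v to span{e_j}.)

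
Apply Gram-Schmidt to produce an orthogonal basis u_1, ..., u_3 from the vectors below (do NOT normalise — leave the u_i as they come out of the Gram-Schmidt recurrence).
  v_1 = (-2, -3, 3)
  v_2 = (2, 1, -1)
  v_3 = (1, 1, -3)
Orthogonal basis:
  u_1 = (-2, -3, 3)
  u_2 = (12/11, -4/11, 4/11)
  u_3 = (0, -1, -1)

Apply the Gram-Schmidt recurrence
  u_1 = v_1
  u_i = v_i − Σ_{j<i} ((v_i · u_j) / (u_j · u_j)) · u_j.

Step by step this gives:
  u_1 = (-2, -3, 3)
  u_2 = (12/11, -4/11, 4/11)
  u_3 = (0, -1, -1)

Orthogonality check:
  u_2 · u_1 = 0 (should be 0)
  u_3 · u_1 = 0 (should be 0)
  u_3 · u_2 = 0 (should be 0)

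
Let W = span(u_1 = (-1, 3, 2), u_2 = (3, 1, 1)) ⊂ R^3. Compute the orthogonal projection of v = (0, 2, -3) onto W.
proj_W(v) = (-22/75, -4/75, -1/15)

Set up U = [u_1 | ... | u_2] ∈ R^(3×2). The projector onto W = col(U) is P = U (U^T U)^(-1) U^T.
Compute U^T U =
  [14, 2]
  [2, 11],
and U^T v = (0, -1).
Solve U^T U · c = U^T v for the coefficients: c = (1/75, -7/75). The projection is proj_W(v) = U c.
Check: (v - proj_W(v)) · u_1 = 0  (should be 0).
Check: (v - proj_W(v)) · u_2 = 0  (should be 0).
Result: proj_W(v) = (-22/75, -4/75, -1/15).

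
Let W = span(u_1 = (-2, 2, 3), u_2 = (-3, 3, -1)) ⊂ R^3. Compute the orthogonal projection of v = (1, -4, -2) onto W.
proj_W(v) = (5/2, -5/2, -2)

Set up U = [u_1 | ... | u_2] ∈ R^(3×2). The projector onto W = col(U) is P = U (U^T U)^(-1) U^T.
Compute U^T U =
  [17, 9]
  [9, 19],
and U^T v = (-16, -13).
Solve U^T U · c = U^T v for the coefficients: c = (-17/22, -7/22). The projection is proj_W(v) = U c.
Check: (v - proj_W(v)) · u_1 = 0  (should be 0).
Check: (v - proj_W(v)) · u_2 = 0  (should be 0).
Result: proj_W(v) = (5/2, -5/2, -2).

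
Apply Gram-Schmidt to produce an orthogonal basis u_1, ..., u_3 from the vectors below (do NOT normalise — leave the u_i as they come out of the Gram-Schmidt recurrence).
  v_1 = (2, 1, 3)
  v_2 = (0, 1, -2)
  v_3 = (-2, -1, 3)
Orthogonal basis:
  u_1 = (2, 1, 3)
  u_2 = (5/7, 19/14, -13/14)
  u_3 = (-4/3, 16/15, 8/15)

Apply the Gram-Schmidt recurrence
  u_1 = v_1
  u_i = v_i − Σ_{j<i} ((v_i · u_j) / (u_j · u_j)) · u_j.

Step by step this gives:
  u_1 = (2, 1, 3)
  u_2 = (5/7, 19/14, -13/14)
  u_3 = (-4/3, 16/15, 8/15)

Orthogonality check:
  u_2 · u_1 = 0 (should be 0)
  u_3 · u_1 = 0 (should be 0)
  u_3 · u_2 = 0 (should be 0)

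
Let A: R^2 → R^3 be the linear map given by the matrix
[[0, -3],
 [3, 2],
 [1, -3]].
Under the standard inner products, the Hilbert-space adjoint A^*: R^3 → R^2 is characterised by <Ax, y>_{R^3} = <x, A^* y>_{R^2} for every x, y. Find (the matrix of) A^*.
A^* = A^T =
[[0, 3, 1],
 [-3, 2, -3]]

For real matrices with standard dot products, the defining identity <Ax, y> = <x, A^* y> gives (Ax)^T y = x^T (A^*) y, i.e. x^T A^T y = x^T (A^*) y. Since this holds for all x, y, we must have A^* = A^T. Therefore
A^* =
[[0, 3, 1],
 [-3, 2, -3]].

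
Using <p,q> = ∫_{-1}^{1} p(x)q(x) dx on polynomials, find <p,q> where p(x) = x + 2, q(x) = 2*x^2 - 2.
<p,q> = -16/3

Expand the product: p(x)·q(x) = 2*x^3 + 4*x^2 - 2*x - 4.
∫_{-1}^{1} of each monomial x^k gives [2/(k+1) if k even, 0 if k odd]. Integrating term-by-term (or equivalently evaluating the antiderivative F(x) = x^4/2 + 4*x^3/3 - x^2 - 4*x at the endpoints):
  F(1) − F(−1) = -19/6 − (13/6) = -16/3.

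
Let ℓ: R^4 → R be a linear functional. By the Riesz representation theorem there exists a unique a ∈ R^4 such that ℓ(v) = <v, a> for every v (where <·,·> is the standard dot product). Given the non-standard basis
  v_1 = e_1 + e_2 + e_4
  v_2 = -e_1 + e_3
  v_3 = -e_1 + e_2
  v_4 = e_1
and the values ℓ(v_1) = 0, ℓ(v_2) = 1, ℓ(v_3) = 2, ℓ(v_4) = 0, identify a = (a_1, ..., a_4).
a = (0, 2, 1, -2)

Write a = (a_1, ..., a_4) in the standard basis. For each basis vector v_i, ℓ(v_i) = <v_i, a> is a linear equation in the a_j's. Collect the n equations into a matrix system V a = ℓ, where row i of V is v_i (expressed in the standard basis). Since V is invertible (lower-triangular with 1s on the diagonal, up to permutation), solve by back-substitution:
  V =
[[1, 1, 0, 1],
 [-1, 0, 1, 0],
 [-1, 1, 0, 0],
 [1, 0, 0, 0]]
  V a = (0, 1, 2, 0)
Solving gives a = (0, 2, 1, -2).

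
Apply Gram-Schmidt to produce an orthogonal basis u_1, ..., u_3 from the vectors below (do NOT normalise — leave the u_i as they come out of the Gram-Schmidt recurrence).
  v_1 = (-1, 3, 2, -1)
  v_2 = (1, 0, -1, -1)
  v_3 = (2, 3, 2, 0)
Orthogonal basis:
  u_1 = (-1, 3, 2, -1)
  u_2 = (13/15, 2/5, -11/15, -17/15)
  u_3 = (93/41, 24/41, 38/41, 55/41)

Apply the Gram-Schmidt recurrence
  u_1 = v_1
  u_i = v_i − Σ_{j<i} ((v_i · u_j) / (u_j · u_j)) · u_j.

Step by step this gives:
  u_1 = (-1, 3, 2, -1)
  u_2 = (13/15, 2/5, -11/15, -17/15)
  u_3 = (93/41, 24/41, 38/41, 55/41)

Orthogonality check:
  u_2 · u_1 = 0 (should be 0)
  u_3 · u_1 = 0 (should be 0)
  u_3 · u_2 = 0 (should be 0)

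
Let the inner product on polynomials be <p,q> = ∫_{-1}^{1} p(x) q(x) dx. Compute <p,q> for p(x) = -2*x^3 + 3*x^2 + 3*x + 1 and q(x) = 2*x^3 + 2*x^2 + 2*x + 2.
<p,q> = 1616/105

Expand the product: p(x)·q(x) = -4*x^6 + 2*x^5 + 8*x^4 + 10*x^3 + 14*x^2 + 8*x + 2.
∫_{-1}^{1} of each monomial x^k gives [2/(k+1) if k even, 0 if k odd]. Integrating term-by-term (or equivalently evaluating the antiderivative F(x) = -4*x^7/7 + x^6/3 + 8*x^5/5 + 5*x^4/2 + 14*x^3/3 + 4*x^2 + 2*x at the endpoints):
  F(1) − F(−1) = 1017/70 − (-181/210) = 1616/105.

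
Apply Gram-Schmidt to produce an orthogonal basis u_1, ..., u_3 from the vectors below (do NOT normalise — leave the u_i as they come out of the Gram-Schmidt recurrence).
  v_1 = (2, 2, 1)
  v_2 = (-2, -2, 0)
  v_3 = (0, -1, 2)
Orthogonal basis:
  u_1 = (2, 2, 1)
  u_2 = (-2/9, -2/9, 8/9)
  u_3 = (1/2, -1/2, 0)

Apply the Gram-Schmidt recurrence
  u_1 = v_1
  u_i = v_i − Σ_{j<i} ((v_i · u_j) / (u_j · u_j)) · u_j.

Step by step this gives:
  u_1 = (2, 2, 1)
  u_2 = (-2/9, -2/9, 8/9)
  u_3 = (1/2, -1/2, 0)

Orthogonality check:
  u_2 · u_1 = 0 (should be 0)
  u_3 · u_1 = 0 (should be 0)
  u_3 · u_2 = 0 (should be 0)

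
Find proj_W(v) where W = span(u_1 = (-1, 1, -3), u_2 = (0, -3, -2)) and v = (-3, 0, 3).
proj_W(v) = (30/67, 42/67, 138/67)

Set up U = [u_1 | ... | u_2] ∈ R^(3×2). The projector onto W = col(U) is P = U (U^T U)^(-1) U^T.
Compute U^T U =
  [11, 3]
  [3, 13],
and U^T v = (-6, -6).
Solve U^T U · c = U^T v for the coefficients: c = (-30/67, -24/67). The projection is proj_W(v) = U c.
Check: (v - proj_W(v)) · u_1 = 0  (should be 0).
Check: (v - proj_W(v)) · u_2 = 0  (should be 0).
Result: proj_W(v) = (30/67, 42/67, 138/67).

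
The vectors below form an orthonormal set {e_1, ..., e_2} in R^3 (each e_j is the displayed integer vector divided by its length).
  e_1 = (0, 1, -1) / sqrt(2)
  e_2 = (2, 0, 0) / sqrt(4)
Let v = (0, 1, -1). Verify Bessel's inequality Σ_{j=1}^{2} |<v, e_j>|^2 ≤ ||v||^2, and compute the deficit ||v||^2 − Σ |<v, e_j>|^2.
Σ |<v, e_j>|^2 = 2; ||v||^2 = 2; deficit = 0

Write each e_j = u_j / sqrt(<u_j, u_j>) where u_j is the displayed integer vector. Then <v, e_j> = <v, u_j> / sqrt(<u_j, u_j>), so |<v, e_j>|^2 = <v, u_j>^2 / <u_j, u_j>.
Coefficients: <v, e_1> = 2/sqrt(2), <v, e_2> = 0/sqrt(4).
Square and sum: Σ |<v, e_j>|^2 = 2.
Compute ||v||^2 = v·v = 2.
Deficit = 2 − 2 = 0 ≥ 0, confirming Bessel's inequality. (The deficit equals ||v − Σ <v,e_j> e_j||^2, the squared distance from v to span{e_j}.)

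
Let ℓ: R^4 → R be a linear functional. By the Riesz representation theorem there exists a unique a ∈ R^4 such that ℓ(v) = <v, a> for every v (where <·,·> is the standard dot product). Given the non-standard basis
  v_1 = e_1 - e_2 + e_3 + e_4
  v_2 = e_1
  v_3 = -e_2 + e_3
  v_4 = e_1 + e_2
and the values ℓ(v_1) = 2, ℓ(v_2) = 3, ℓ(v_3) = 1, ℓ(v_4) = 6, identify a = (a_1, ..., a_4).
a = (3, 3, 4, -2)

Write a = (a_1, ..., a_4) in the standard basis. For each basis vector v_i, ℓ(v_i) = <v_i, a> is a linear equation in the a_j's. Collect the n equations into a matrix system V a = ℓ, where row i of V is v_i (expressed in the standard basis). Since V is invertible (lower-triangular with 1s on the diagonal, up to permutation), solve by back-substitution:
  V =
[[1, -1, 1, 1],
 [1, 0, 0, 0],
 [0, -1, 1, 0],
 [1, 1, 0, 0]]
  V a = (2, 3, 1, 6)
Solving gives a = (3, 3, 4, -2).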